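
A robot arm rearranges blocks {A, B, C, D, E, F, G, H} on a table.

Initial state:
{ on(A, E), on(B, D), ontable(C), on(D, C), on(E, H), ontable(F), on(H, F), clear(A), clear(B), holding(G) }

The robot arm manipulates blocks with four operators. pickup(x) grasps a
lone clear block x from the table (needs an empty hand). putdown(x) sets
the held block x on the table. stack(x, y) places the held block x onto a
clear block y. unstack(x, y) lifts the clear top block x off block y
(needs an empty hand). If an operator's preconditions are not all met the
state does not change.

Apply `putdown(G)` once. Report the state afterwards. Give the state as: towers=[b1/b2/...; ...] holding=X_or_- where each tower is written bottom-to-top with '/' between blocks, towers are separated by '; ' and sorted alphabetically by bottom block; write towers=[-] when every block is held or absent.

before: towers=[C/D/B; F/H/E/A] holding=G
pre[putdown(G)]: holding(G) ok
all met → apply putdown(G)
after:  towers=[C/D/B; F/H/E/A; G] holding=-

towers=[C/D/B; F/H/E/A; G] holding=-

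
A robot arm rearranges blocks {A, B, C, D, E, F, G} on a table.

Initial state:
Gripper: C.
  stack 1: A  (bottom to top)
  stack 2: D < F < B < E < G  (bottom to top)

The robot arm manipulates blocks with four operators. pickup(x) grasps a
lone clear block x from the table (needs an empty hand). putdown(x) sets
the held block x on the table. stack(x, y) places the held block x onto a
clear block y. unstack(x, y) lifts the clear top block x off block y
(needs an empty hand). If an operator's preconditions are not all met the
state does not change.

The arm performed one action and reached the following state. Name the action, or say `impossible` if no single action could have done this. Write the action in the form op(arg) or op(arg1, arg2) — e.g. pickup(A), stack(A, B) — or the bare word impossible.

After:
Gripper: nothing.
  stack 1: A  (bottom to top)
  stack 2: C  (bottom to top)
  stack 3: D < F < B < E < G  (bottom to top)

putdown(C)

target: towers=[A; C; D/F/B/E/G] holding=-
        putdown(C) → towers=[A; C; D/F/B/E/G] holding=-  ← match
       stack(C, G) → towers=[A; D/F/B/E/G/C] holding=-
       stack(C, A) → towers=[A/C; D/F/B/E/G] holding=-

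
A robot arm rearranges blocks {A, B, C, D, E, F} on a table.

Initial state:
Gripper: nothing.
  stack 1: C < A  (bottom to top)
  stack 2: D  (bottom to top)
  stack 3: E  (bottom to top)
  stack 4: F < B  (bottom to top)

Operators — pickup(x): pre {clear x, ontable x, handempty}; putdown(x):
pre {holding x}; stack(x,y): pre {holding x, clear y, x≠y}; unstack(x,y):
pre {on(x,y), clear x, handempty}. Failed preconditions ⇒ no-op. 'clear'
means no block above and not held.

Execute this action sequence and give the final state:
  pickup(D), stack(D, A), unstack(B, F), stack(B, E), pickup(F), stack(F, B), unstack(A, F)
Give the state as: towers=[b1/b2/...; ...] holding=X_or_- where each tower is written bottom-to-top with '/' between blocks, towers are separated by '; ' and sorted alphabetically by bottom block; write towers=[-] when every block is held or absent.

step 1 (pickup(D)): towers=[C/A; E; F/B] holding=D
step 2 (stack(D, A)): towers=[C/A/D; E; F/B] holding=-
step 3 (unstack(B, F)): towers=[C/A/D; E; F] holding=B
step 4 (stack(B, E)): towers=[C/A/D; E/B; F] holding=-
step 5 (pickup(F)): towers=[C/A/D; E/B] holding=F
step 6 (stack(F, B)): towers=[C/A/D; E/B/F] holding=-
step 7 (unstack(A, F)) [no-op]: towers=[C/A/D; E/B/F] holding=-

towers=[C/A/D; E/B/F] holding=-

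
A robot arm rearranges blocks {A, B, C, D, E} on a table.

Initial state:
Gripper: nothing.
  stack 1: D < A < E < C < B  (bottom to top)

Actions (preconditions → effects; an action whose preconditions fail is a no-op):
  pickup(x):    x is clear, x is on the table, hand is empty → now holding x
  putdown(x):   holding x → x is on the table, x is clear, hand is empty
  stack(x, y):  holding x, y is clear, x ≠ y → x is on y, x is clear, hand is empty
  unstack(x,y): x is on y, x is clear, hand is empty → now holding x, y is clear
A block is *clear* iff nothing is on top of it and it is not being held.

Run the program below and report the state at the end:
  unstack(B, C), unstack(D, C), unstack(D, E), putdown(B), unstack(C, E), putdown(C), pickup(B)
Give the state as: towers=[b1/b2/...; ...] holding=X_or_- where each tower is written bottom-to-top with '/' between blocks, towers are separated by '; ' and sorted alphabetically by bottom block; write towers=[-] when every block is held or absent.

step 1 (unstack(B, C)): towers=[D/A/E/C] holding=B
step 2 (unstack(D, C)) [no-op]: towers=[D/A/E/C] holding=B
step 3 (unstack(D, E)) [no-op]: towers=[D/A/E/C] holding=B
step 4 (putdown(B)): towers=[B; D/A/E/C] holding=-
step 5 (unstack(C, E)): towers=[B; D/A/E] holding=C
step 6 (putdown(C)): towers=[B; C; D/A/E] holding=-
step 7 (pickup(B)): towers=[C; D/A/E] holding=B

towers=[C; D/A/E] holding=B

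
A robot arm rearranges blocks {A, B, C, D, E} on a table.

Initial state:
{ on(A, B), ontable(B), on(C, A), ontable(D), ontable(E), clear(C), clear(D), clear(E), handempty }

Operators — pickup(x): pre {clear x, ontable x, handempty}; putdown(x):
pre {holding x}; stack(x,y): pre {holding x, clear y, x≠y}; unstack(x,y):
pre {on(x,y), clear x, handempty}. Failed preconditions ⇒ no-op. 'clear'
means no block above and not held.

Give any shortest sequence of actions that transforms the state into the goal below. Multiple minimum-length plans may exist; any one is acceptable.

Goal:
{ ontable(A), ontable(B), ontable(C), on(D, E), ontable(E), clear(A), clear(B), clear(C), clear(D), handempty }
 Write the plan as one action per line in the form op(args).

pickup(D)
stack(D, E)
unstack(C, A)
putdown(C)
unstack(A, B)
putdown(A)

step 1 (pickup(D)): towers=[B/A/C; E] holding=D
step 2 (stack(D, E)): towers=[B/A/C; E/D] holding=-
step 3 (unstack(C, A)): towers=[B/A; E/D] holding=C
step 4 (putdown(C)): towers=[B/A; C; E/D] holding=-
step 5 (unstack(A, B)): towers=[B; C; E/D] holding=A
step 6 (putdown(A)): towers=[A; B; C; E/D] holding=-
goal check: towers=[A; B; C; E/D] holding=- — reached (length 6, optimal by BFS)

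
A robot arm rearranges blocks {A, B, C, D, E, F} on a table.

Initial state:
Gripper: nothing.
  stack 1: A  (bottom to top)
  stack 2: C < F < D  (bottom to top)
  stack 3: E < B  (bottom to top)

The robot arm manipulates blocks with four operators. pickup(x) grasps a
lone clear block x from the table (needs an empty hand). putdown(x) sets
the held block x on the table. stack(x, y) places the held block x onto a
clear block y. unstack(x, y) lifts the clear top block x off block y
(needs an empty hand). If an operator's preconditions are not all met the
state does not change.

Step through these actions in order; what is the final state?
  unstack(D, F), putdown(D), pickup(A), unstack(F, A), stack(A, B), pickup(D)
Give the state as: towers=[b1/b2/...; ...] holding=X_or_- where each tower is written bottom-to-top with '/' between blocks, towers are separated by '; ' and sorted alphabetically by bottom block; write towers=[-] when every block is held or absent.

towers=[C/F; E/B/A] holding=D

step 1 (unstack(D, F)): towers=[A; C/F; E/B] holding=D
step 2 (putdown(D)): towers=[A; C/F; D; E/B] holding=-
step 3 (pickup(A)): towers=[C/F; D; E/B] holding=A
step 4 (unstack(F, A)) [no-op]: towers=[C/F; D; E/B] holding=A
step 5 (stack(A, B)): towers=[C/F; D; E/B/A] holding=-
step 6 (pickup(D)): towers=[C/F; E/B/A] holding=D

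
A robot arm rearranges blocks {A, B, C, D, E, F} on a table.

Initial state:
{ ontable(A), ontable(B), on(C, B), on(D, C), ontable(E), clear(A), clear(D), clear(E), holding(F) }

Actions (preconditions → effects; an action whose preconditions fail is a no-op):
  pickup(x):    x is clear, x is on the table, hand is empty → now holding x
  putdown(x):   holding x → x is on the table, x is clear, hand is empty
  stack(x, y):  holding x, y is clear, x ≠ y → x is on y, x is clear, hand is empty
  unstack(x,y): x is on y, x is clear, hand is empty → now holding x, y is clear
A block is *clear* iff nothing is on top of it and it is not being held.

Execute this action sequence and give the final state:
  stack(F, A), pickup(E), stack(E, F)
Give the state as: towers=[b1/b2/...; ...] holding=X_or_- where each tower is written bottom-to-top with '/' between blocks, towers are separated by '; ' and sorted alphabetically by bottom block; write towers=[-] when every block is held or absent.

towers=[A/F/E; B/C/D] holding=-

step 1 (stack(F, A)): towers=[A/F; B/C/D; E] holding=-
step 2 (pickup(E)): towers=[A/F; B/C/D] holding=E
step 3 (stack(E, F)): towers=[A/F/E; B/C/D] holding=-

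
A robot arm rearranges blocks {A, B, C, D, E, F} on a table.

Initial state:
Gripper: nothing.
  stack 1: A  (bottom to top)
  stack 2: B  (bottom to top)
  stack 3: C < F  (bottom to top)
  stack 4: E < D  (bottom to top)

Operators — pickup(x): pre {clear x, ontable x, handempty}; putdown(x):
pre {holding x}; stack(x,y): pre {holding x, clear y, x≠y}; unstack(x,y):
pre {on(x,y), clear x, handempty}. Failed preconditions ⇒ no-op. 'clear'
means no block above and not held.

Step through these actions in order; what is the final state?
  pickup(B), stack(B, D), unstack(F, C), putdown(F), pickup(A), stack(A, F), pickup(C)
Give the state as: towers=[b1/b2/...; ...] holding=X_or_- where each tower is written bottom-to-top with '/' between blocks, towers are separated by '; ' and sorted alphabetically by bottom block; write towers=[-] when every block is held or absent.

step 1 (pickup(B)): towers=[A; C/F; E/D] holding=B
step 2 (stack(B, D)): towers=[A; C/F; E/D/B] holding=-
step 3 (unstack(F, C)): towers=[A; C; E/D/B] holding=F
step 4 (putdown(F)): towers=[A; C; E/D/B; F] holding=-
step 5 (pickup(A)): towers=[C; E/D/B; F] holding=A
step 6 (stack(A, F)): towers=[C; E/D/B; F/A] holding=-
step 7 (pickup(C)): towers=[E/D/B; F/A] holding=C

towers=[E/D/B; F/A] holding=C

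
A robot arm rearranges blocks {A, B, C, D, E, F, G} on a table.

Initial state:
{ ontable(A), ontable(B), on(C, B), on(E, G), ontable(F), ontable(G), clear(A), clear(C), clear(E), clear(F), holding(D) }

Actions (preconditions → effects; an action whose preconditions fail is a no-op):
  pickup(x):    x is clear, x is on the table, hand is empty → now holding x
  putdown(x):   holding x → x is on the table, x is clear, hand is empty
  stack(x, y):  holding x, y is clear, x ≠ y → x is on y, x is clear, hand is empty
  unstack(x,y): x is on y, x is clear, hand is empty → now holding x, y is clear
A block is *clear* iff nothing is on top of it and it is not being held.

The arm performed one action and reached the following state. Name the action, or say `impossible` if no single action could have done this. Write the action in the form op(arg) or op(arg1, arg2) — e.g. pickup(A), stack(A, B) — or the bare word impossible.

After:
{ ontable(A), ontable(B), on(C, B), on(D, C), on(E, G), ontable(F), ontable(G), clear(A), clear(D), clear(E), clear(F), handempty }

stack(D, C)

target: towers=[A; B/C/D; F; G/E] holding=-
        putdown(D) → towers=[A; B/C; D; F; G/E] holding=-
       stack(D, F) → towers=[A; B/C; F/D; G/E] holding=-
       stack(D, A) → towers=[A/D; B/C; F; G/E] holding=-
       stack(D, E) → towers=[A; B/C; F; G/E/D] holding=-
       stack(D, C) → towers=[A; B/C/D; F; G/E] holding=-  ← match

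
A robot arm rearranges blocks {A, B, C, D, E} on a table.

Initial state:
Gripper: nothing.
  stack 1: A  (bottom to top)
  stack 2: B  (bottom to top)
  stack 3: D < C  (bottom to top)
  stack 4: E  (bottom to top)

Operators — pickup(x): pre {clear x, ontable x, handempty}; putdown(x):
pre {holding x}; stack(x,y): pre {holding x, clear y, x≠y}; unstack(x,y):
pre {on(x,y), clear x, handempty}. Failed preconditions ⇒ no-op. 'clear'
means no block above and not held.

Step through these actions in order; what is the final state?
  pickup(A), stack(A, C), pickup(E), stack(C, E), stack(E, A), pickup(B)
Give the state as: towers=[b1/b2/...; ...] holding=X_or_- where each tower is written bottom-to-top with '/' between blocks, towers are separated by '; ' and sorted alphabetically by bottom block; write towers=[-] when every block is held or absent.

step 1 (pickup(A)): towers=[B; D/C; E] holding=A
step 2 (stack(A, C)): towers=[B; D/C/A; E] holding=-
step 3 (pickup(E)): towers=[B; D/C/A] holding=E
step 4 (stack(C, E)) [no-op]: towers=[B; D/C/A] holding=E
step 5 (stack(E, A)): towers=[B; D/C/A/E] holding=-
step 6 (pickup(B)): towers=[D/C/A/E] holding=B

towers=[D/C/A/E] holding=B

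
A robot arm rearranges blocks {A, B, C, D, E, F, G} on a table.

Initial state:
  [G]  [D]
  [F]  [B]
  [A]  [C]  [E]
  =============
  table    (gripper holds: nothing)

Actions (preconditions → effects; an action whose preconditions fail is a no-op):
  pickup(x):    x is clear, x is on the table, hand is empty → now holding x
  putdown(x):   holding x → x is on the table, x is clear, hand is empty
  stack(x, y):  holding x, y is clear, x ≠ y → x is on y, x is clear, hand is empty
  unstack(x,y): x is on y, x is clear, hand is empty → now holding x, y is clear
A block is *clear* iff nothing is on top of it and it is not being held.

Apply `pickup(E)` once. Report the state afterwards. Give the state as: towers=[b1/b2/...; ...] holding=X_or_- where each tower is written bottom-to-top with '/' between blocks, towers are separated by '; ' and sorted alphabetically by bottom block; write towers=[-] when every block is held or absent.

before: towers=[A/F/G; C/B/D; E] holding=-
pre[pickup(E)]: clear(E) ✓, ontable(E) ✓, handempty ✓
all met → apply pickup(E)
after:  towers=[A/F/G; C/B/D] holding=E

towers=[A/F/G; C/B/D] holding=E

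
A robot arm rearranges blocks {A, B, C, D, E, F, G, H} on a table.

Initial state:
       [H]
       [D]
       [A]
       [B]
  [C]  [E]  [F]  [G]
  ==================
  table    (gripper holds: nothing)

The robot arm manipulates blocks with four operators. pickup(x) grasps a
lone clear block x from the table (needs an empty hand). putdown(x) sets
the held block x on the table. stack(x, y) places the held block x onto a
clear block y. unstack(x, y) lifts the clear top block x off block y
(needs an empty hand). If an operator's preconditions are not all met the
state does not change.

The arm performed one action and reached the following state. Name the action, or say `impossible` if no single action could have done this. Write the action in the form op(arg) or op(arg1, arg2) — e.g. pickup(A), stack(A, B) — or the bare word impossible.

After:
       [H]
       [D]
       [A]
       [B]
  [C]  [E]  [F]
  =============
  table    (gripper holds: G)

pickup(G)

target: towers=[C; E/B/A/D/H; F] holding=G
         pickup(G) → towers=[C; E/B/A/D/H; F] holding=G  ← match
     unstack(H, D) → towers=[C; E/B/A/D; F; G] holding=H
         pickup(F) → towers=[C; E/B/A/D/H; G] holding=F
         pickup(C) → towers=[E/B/A/D/H; F; G] holding=C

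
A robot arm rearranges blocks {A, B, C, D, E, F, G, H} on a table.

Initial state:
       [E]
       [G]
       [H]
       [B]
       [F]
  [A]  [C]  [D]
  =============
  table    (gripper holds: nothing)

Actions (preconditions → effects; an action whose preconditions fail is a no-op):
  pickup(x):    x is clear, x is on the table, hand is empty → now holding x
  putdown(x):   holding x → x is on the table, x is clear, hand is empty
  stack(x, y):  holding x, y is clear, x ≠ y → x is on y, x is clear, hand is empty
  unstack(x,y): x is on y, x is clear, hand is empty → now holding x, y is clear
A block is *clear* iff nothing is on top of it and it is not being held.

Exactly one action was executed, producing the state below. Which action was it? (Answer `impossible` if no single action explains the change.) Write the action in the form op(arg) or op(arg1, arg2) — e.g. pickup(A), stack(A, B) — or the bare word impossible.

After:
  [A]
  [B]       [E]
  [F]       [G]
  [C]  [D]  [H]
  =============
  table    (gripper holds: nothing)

impossible

target: towers=[C/F/B/A; D; H/G/E] holding=-
         pickup(A) → towers=[C/F/B/H/G/E; D] holding=A
     unstack(E, G) → towers=[A; C/F/B/H/G; D] holding=E
         pickup(D) → towers=[A; C/F/B/H/G/E] holding=D
none of the 3 applicable actions match → impossible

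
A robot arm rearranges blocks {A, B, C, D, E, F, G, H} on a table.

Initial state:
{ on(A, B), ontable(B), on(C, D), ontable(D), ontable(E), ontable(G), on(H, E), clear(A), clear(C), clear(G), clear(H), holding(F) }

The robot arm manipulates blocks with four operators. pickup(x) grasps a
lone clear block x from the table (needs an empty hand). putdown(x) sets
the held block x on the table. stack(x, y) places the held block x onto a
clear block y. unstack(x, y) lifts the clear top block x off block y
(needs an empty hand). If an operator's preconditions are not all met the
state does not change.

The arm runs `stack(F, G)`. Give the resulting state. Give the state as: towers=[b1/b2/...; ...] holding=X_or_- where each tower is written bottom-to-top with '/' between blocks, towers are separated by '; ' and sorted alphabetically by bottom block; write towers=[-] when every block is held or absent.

towers=[B/A; D/C; E/H; G/F] holding=-

before: towers=[B/A; D/C; E/H; G] holding=F
pre[stack(F, G)]: holding(F) yes, clear(G) yes, F≠G yes
all met → apply stack(F, G)
after:  towers=[B/A; D/C; E/H; G/F] holding=-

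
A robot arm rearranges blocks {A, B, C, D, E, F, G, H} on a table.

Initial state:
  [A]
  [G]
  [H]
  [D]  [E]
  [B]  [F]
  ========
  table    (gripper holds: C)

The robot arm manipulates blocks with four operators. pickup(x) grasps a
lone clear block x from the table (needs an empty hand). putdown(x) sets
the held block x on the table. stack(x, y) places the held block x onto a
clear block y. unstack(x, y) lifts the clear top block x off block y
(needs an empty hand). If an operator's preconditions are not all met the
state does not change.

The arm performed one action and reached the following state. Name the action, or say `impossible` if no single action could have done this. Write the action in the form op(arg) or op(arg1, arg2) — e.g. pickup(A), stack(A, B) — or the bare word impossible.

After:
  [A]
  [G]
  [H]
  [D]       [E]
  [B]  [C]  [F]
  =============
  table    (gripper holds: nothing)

target: towers=[B/D/H/G/A; C; F/E] holding=-
        putdown(C) → towers=[B/D/H/G/A; C; F/E] holding=-  ← match
       stack(C, A) → towers=[B/D/H/G/A/C; F/E] holding=-
       stack(C, E) → towers=[B/D/H/G/A; F/E/C] holding=-

putdown(C)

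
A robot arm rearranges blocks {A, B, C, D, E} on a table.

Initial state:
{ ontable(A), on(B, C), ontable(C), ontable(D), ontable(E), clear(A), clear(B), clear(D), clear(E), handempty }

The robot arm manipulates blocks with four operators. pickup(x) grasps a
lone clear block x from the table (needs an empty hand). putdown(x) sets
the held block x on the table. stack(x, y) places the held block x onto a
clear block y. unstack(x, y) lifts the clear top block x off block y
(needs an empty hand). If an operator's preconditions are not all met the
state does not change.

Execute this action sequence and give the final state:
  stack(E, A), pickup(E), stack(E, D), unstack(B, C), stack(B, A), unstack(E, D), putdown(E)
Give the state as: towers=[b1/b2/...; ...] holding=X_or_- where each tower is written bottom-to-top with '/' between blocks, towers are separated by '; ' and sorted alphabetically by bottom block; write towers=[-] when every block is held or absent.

step 1 (stack(E, A)) [no-op]: towers=[A; C/B; D; E] holding=-
step 2 (pickup(E)): towers=[A; C/B; D] holding=E
step 3 (stack(E, D)): towers=[A; C/B; D/E] holding=-
step 4 (unstack(B, C)): towers=[A; C; D/E] holding=B
step 5 (stack(B, A)): towers=[A/B; C; D/E] holding=-
step 6 (unstack(E, D)): towers=[A/B; C; D] holding=E
step 7 (putdown(E)): towers=[A/B; C; D; E] holding=-

towers=[A/B; C; D; E] holding=-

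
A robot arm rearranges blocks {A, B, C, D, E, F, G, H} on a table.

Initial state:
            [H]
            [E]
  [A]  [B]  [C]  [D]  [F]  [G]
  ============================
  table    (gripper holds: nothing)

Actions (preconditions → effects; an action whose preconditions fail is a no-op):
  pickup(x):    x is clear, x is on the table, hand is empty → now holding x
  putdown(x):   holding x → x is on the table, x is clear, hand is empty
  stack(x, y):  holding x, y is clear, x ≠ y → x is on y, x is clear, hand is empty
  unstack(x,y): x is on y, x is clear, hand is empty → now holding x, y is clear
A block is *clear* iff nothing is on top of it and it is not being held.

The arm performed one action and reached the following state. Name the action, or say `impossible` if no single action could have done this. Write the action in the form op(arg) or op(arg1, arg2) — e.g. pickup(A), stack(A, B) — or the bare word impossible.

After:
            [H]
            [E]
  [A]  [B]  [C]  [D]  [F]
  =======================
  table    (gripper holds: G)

target: towers=[A; B; C/E/H; D; F] holding=G
         pickup(G) → towers=[A; B; C/E/H; D; F] holding=G  ← match
         pickup(A) → towers=[B; C/E/H; D; F; G] holding=A
     unstack(H, E) → towers=[A; B; C/E; D; F; G] holding=H
         pickup(B) → towers=[A; C/E/H; D; F; G] holding=B
         pickup(F) → towers=[A; B; C/E/H; D; G] holding=F
         pickup(D) → towers=[A; B; C/E/H; F; G] holding=D

pickup(G)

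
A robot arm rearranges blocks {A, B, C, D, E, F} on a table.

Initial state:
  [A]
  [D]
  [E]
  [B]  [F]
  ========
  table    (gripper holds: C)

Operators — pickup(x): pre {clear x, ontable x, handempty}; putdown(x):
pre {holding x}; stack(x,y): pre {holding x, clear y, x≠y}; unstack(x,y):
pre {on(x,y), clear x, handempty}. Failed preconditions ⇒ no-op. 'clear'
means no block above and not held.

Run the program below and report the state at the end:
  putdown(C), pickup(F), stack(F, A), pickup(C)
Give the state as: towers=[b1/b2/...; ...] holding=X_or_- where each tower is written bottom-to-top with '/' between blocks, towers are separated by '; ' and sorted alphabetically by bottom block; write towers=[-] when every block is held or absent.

towers=[B/E/D/A/F] holding=C

step 1 (putdown(C)): towers=[B/E/D/A; C; F] holding=-
step 2 (pickup(F)): towers=[B/E/D/A; C] holding=F
step 3 (stack(F, A)): towers=[B/E/D/A/F; C] holding=-
step 4 (pickup(C)): towers=[B/E/D/A/F] holding=C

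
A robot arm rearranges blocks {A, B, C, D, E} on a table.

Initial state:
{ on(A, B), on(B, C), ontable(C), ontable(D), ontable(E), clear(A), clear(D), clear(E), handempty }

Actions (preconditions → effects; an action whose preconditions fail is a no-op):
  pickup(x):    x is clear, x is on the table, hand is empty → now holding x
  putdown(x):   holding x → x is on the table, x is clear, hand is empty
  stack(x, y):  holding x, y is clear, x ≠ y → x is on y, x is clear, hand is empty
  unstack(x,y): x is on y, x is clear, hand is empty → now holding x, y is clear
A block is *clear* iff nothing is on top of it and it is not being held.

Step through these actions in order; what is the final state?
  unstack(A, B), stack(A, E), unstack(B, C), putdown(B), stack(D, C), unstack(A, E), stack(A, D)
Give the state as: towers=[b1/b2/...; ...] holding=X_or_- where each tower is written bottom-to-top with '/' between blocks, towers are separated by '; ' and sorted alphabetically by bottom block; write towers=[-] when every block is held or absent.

step 1 (unstack(A, B)): towers=[C/B; D; E] holding=A
step 2 (stack(A, E)): towers=[C/B; D; E/A] holding=-
step 3 (unstack(B, C)): towers=[C; D; E/A] holding=B
step 4 (putdown(B)): towers=[B; C; D; E/A] holding=-
step 5 (stack(D, C)) [no-op]: towers=[B; C; D; E/A] holding=-
step 6 (unstack(A, E)): towers=[B; C; D; E] holding=A
step 7 (stack(A, D)): towers=[B; C; D/A; E] holding=-

towers=[B; C; D/A; E] holding=-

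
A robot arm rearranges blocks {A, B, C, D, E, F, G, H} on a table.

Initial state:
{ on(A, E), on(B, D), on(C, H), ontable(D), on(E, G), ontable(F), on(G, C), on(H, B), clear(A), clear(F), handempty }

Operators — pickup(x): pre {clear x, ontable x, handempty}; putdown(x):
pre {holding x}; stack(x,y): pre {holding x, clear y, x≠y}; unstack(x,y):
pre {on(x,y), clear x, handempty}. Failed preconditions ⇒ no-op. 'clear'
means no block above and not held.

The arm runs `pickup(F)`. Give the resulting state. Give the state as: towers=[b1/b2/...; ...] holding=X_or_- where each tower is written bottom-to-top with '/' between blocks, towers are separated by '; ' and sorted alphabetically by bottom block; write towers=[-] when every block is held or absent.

before: towers=[D/B/H/C/G/E/A; F] holding=-
pre[pickup(F)]: clear(F) ok, ontable(F) ok, handempty ok
all met → apply pickup(F)
after:  towers=[D/B/H/C/G/E/A] holding=F

towers=[D/B/H/C/G/E/A] holding=F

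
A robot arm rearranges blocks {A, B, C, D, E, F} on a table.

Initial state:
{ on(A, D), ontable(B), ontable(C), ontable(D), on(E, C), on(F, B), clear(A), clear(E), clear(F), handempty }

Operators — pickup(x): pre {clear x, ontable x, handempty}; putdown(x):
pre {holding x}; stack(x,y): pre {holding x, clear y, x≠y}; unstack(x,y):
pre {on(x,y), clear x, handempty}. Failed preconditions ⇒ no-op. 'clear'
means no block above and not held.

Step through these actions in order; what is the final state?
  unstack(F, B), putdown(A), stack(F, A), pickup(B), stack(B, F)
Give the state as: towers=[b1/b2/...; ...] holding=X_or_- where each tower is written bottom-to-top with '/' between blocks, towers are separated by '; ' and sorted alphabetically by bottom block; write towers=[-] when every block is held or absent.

towers=[C/E; D/A/F/B] holding=-

step 1 (unstack(F, B)): towers=[B; C/E; D/A] holding=F
step 2 (putdown(A)) [no-op]: towers=[B; C/E; D/A] holding=F
step 3 (stack(F, A)): towers=[B; C/E; D/A/F] holding=-
step 4 (pickup(B)): towers=[C/E; D/A/F] holding=B
step 5 (stack(B, F)): towers=[C/E; D/A/F/B] holding=-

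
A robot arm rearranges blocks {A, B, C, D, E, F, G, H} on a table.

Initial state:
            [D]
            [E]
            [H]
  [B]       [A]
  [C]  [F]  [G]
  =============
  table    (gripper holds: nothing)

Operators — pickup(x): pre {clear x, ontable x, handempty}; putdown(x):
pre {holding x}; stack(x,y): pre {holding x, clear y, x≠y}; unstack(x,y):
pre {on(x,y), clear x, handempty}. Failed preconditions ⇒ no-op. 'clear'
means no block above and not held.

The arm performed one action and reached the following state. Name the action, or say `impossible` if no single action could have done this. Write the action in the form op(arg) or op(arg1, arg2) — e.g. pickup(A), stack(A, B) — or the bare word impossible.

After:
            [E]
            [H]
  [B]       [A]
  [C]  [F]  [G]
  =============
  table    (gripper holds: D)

target: towers=[C/B; F; G/A/H/E] holding=D
     unstack(B, C) → towers=[C; F; G/A/H/E/D] holding=B
         pickup(F) → towers=[C/B; G/A/H/E/D] holding=F
     unstack(D, E) → towers=[C/B; F; G/A/H/E] holding=D  ← match

unstack(D, E)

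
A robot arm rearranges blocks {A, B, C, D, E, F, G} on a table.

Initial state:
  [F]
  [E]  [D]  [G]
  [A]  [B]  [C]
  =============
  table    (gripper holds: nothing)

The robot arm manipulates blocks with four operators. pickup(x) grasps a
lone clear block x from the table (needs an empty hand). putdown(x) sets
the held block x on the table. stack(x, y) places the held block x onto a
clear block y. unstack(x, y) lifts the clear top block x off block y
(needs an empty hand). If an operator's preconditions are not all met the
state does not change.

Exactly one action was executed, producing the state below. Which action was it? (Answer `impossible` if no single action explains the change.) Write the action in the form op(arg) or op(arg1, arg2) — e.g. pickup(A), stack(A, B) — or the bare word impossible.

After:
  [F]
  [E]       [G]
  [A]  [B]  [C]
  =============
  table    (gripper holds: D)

unstack(D, B)

target: towers=[A/E/F; B; C/G] holding=D
     unstack(F, E) → towers=[A/E; B/D; C/G] holding=F
     unstack(G, C) → towers=[A/E/F; B/D; C] holding=G
     unstack(D, B) → towers=[A/E/F; B; C/G] holding=D  ← match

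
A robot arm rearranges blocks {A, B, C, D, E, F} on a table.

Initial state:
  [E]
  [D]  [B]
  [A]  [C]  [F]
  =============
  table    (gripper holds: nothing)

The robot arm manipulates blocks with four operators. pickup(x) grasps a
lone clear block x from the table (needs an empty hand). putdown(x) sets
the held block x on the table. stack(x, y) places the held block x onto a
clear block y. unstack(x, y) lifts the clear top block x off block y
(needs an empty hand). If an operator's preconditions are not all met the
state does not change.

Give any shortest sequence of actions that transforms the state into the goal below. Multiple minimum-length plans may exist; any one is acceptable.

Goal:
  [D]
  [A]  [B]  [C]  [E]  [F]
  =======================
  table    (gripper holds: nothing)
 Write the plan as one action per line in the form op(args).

step 1 (unstack(B, C)): towers=[A/D/E; C; F] holding=B
step 2 (putdown(B)): towers=[A/D/E; B; C; F] holding=-
step 3 (unstack(E, D)): towers=[A/D; B; C; F] holding=E
step 4 (putdown(E)): towers=[A/D; B; C; E; F] holding=-
goal check: towers=[A/D; B; C; E; F] holding=- — reached (length 4, optimal by BFS)

unstack(B, C)
putdown(B)
unstack(E, D)
putdown(E)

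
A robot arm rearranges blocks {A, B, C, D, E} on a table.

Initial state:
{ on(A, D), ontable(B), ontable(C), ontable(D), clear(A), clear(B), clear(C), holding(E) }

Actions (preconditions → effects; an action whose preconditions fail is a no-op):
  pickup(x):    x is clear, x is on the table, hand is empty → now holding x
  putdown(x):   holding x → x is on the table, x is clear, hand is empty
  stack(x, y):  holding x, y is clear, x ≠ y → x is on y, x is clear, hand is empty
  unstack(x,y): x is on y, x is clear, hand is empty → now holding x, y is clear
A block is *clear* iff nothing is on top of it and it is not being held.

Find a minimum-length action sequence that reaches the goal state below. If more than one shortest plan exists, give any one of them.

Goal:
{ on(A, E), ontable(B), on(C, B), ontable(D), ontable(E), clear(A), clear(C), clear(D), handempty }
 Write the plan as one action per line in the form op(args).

putdown(E)
unstack(A, D)
stack(A, E)
pickup(C)
stack(C, B)

step 1 (putdown(E)): towers=[B; C; D/A; E] holding=-
step 2 (unstack(A, D)): towers=[B; C; D; E] holding=A
step 3 (stack(A, E)): towers=[B; C; D; E/A] holding=-
step 4 (pickup(C)): towers=[B; D; E/A] holding=C
step 5 (stack(C, B)): towers=[B/C; D; E/A] holding=-
goal check: towers=[B/C; D; E/A] holding=- — reached (length 5, optimal by BFS)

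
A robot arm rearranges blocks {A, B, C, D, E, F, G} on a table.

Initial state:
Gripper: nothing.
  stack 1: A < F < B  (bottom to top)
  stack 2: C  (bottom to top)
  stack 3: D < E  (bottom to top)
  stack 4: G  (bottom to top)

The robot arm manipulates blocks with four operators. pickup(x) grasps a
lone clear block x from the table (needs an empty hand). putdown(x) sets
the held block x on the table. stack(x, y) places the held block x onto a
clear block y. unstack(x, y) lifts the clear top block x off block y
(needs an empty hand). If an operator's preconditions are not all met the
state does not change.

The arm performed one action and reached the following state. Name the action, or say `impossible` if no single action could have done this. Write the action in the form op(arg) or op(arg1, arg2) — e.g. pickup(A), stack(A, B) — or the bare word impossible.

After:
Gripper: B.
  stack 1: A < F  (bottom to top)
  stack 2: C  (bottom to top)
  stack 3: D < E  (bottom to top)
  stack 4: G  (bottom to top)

target: towers=[A/F; C; D/E; G] holding=B
     unstack(B, F) → towers=[A/F; C; D/E; G] holding=B  ← match
         pickup(G) → towers=[A/F/B; C; D/E] holding=G
     unstack(E, D) → towers=[A/F/B; C; D; G] holding=E
         pickup(C) → towers=[A/F/B; D/E; G] holding=C

unstack(B, F)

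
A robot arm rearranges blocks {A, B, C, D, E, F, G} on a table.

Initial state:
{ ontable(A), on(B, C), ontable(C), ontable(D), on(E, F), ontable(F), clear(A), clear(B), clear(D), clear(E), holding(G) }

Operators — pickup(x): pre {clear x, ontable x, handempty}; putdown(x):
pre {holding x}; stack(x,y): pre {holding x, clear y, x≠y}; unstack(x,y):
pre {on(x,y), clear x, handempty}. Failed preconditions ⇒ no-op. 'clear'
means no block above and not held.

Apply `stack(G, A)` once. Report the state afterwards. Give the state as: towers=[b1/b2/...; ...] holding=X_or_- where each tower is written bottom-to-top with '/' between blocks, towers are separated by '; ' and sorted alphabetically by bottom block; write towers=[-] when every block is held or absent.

before: towers=[A; C/B; D; F/E] holding=G
pre[stack(G, A)]: holding(G) ok, clear(A) ok, G≠A ok
all met → apply stack(G, A)
after:  towers=[A/G; C/B; D; F/E] holding=-

towers=[A/G; C/B; D; F/E] holding=-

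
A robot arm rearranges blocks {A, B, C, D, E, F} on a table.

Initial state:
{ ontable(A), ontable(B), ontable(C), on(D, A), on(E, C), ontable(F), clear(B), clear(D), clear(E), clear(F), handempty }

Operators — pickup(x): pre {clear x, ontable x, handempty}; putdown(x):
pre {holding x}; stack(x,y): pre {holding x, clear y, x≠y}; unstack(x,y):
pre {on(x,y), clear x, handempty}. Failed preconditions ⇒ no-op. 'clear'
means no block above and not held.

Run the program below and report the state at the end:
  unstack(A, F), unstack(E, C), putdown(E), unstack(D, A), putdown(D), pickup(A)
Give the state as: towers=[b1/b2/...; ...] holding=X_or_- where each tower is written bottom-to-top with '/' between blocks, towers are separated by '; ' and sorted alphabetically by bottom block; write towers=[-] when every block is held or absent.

towers=[B; C; D; E; F] holding=A

step 1 (unstack(A, F)) [no-op]: towers=[A/D; B; C/E; F] holding=-
step 2 (unstack(E, C)): towers=[A/D; B; C; F] holding=E
step 3 (putdown(E)): towers=[A/D; B; C; E; F] holding=-
step 4 (unstack(D, A)): towers=[A; B; C; E; F] holding=D
step 5 (putdown(D)): towers=[A; B; C; D; E; F] holding=-
step 6 (pickup(A)): towers=[B; C; D; E; F] holding=A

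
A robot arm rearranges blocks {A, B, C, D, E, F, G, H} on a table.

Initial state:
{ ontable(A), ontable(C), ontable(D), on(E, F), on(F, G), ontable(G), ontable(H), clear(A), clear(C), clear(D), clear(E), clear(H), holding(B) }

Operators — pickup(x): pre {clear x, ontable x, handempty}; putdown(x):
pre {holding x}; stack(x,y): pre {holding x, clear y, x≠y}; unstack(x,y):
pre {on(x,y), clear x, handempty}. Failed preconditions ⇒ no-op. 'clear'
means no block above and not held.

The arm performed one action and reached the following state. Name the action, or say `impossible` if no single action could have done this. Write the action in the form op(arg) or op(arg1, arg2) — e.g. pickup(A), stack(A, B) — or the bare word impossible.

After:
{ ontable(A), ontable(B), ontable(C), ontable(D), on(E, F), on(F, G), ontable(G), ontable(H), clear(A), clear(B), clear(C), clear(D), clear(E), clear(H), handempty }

putdown(B)

target: towers=[A; B; C; D; G/F/E; H] holding=-
        putdown(B) → towers=[A; B; C; D; G/F/E; H] holding=-  ← match
       stack(B, A) → towers=[A/B; C; D; G/F/E; H] holding=-
       stack(B, E) → towers=[A; C; D; G/F/E/B; H] holding=-
       stack(B, H) → towers=[A; C; D; G/F/E; H/B] holding=-
       stack(B, D) → towers=[A; C; D/B; G/F/E; H] holding=-
       stack(B, C) → towers=[A; C/B; D; G/F/E; H] holding=-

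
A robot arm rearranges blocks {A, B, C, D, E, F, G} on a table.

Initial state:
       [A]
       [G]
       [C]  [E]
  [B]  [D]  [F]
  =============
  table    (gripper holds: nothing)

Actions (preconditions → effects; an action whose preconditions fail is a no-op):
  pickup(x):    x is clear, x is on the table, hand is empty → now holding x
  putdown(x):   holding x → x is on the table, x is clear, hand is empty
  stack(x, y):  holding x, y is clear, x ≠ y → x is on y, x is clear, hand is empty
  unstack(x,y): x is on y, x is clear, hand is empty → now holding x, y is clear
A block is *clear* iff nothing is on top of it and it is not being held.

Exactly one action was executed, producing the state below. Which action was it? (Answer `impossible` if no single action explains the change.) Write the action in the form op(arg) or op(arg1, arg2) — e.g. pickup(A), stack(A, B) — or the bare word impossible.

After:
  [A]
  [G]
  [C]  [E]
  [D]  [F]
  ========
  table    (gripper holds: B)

target: towers=[D/C/G/A; F/E] holding=B
         pickup(B) → towers=[D/C/G/A; F/E] holding=B  ← match
     unstack(A, G) → towers=[B; D/C/G; F/E] holding=A
     unstack(E, F) → towers=[B; D/C/G/A; F] holding=E

pickup(B)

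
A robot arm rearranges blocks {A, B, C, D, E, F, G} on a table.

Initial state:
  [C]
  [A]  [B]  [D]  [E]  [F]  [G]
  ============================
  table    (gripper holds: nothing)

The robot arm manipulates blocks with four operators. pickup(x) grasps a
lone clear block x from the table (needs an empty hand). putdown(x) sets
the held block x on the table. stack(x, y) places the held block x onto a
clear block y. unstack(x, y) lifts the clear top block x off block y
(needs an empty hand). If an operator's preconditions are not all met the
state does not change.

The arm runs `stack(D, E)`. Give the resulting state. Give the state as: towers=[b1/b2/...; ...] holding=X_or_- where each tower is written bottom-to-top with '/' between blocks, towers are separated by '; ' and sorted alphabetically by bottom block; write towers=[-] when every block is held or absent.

towers=[A/C; B; D; E; F; G] holding=-

before: towers=[A/C; B; D; E; F; G] holding=-
pre[stack(D, E)]: holding(D) no, clear(E) yes, D≠E yes
holding(D) unmet → stack(D, E) is a no-op
after:  towers=[A/C; B; D; E; F; G] holding=-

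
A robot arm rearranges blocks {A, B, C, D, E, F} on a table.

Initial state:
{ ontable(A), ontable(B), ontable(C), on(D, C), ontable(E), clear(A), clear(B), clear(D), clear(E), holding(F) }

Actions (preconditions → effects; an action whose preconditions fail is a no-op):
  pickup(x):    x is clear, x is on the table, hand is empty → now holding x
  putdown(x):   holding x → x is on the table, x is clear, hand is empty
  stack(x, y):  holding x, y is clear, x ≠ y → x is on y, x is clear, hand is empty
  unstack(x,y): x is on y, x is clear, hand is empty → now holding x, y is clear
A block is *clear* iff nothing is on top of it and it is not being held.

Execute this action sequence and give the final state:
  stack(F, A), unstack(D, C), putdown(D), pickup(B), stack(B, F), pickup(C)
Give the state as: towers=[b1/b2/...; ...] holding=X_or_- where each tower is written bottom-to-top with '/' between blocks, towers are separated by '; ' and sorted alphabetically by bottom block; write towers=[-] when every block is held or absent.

towers=[A/F/B; D; E] holding=C

step 1 (stack(F, A)): towers=[A/F; B; C/D; E] holding=-
step 2 (unstack(D, C)): towers=[A/F; B; C; E] holding=D
step 3 (putdown(D)): towers=[A/F; B; C; D; E] holding=-
step 4 (pickup(B)): towers=[A/F; C; D; E] holding=B
step 5 (stack(B, F)): towers=[A/F/B; C; D; E] holding=-
step 6 (pickup(C)): towers=[A/F/B; D; E] holding=C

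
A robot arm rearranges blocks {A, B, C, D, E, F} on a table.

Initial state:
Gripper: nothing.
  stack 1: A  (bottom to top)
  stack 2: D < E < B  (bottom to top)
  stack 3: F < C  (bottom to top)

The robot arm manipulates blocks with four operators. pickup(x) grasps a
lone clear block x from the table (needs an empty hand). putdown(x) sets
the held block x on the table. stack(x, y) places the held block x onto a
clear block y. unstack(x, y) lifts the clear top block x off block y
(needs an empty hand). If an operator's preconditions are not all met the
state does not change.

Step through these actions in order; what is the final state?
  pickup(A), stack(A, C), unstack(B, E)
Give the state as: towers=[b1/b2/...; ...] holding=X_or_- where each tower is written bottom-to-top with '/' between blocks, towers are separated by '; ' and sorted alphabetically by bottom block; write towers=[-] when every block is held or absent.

towers=[D/E; F/C/A] holding=B

step 1 (pickup(A)): towers=[D/E/B; F/C] holding=A
step 2 (stack(A, C)): towers=[D/E/B; F/C/A] holding=-
step 3 (unstack(B, E)): towers=[D/E; F/C/A] holding=B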